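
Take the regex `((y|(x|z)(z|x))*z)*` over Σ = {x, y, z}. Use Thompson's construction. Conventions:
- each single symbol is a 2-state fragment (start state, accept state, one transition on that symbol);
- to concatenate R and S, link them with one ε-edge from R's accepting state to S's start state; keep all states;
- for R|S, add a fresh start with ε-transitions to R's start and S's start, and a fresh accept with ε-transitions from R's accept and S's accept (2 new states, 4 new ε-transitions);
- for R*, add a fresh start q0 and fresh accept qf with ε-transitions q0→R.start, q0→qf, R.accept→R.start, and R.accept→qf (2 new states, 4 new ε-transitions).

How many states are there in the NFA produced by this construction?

Per subexpression:
Each of the 6 symbol leaves contributes a 2-state fragment.
  x|z → 6 states
  z|x → 6 states
  (x|z)(z|x) → 12 states
  y|(x|z)(z|x) → 16 states
  (y|(x|z)(z|x))* → 18 states
  (y|(x|z)(z|x))*z → 20 states
  ((y|(x|z)(z|x))*z)* → 22 states

22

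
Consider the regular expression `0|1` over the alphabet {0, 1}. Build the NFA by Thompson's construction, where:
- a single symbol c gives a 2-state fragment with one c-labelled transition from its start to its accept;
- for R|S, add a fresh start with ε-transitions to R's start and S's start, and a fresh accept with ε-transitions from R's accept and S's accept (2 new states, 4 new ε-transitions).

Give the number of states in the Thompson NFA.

Per subexpression:
Each of the 2 symbol leaves contributes a 2-state fragment.
  0|1 : 6 states

6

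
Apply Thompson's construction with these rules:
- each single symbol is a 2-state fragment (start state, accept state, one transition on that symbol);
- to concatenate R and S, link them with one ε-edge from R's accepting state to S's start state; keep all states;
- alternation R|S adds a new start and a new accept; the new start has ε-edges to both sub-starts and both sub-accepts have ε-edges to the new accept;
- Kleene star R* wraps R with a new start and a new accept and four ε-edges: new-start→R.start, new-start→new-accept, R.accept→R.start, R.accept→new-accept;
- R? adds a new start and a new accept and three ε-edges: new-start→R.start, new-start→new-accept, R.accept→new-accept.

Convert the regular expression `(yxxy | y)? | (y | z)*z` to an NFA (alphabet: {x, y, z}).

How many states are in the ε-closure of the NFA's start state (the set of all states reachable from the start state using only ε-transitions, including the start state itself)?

13

Work bottom-up. For each fragment F, track |ε-closure(F.start)| and whether F's accept lies in that closure (i.e. whether F accepts ε). A single-symbol fragment has closure size 1 and does not accept ε.
  yxxy : |ε-closure| equals the left operand's closure size = 1 (its accept is not ε-reachable, so the closure stops there)
  yxxy | y : new start ε-reaches every alternative's start; none of them accept ε, so the new accept is not reached: |ε-closure| = 1 + 1 + 1 = 3
  (yxxy | y)? : new start has ε-edges to the inner start and to the new accept, so |ε-closure| = 2 + 3 = 5
  y | z : |ε-closure| = 1 + 1 + 1 = 3 (the new accept is not ε-reachable since no branch accepts ε)
  (y | z)* : new start has ε-edges to the inner start and to the new accept, so |ε-closure| = 2 + 3 = 5
  (y | z)*z : |ε-closure| = 5 + 1 = 6 (closure spills across the concat boundary because the left factor accepts ε)
  (yxxy | y)? | (y | z)*z : |ε-closure| = 1 (new start) + (5 + 6) + 1 (new accept, since some branch ε-reaches its own accept) = 13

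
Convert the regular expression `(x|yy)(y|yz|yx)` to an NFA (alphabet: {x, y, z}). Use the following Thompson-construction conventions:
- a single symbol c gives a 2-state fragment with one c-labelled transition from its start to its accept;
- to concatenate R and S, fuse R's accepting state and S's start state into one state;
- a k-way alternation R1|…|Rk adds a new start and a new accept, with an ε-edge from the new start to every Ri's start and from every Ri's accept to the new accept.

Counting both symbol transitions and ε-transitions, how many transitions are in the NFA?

18

Per subexpression:
Each of the 8 symbol leaves contributes 1 transition (1 symbol, 0 ε).
  yy → 2 transitions (2 symbol, 0 ε)
  x|yy → 7 transitions (3 symbol, 4 ε)
  yz → 2 transitions (2 symbol, 0 ε)
  yx → 2 transitions (2 symbol, 0 ε)
  y|yz|yx → 11 transitions (5 symbol, 6 ε)
  (x|yy)(y|yz|yx) → 18 transitions (8 symbol, 10 ε)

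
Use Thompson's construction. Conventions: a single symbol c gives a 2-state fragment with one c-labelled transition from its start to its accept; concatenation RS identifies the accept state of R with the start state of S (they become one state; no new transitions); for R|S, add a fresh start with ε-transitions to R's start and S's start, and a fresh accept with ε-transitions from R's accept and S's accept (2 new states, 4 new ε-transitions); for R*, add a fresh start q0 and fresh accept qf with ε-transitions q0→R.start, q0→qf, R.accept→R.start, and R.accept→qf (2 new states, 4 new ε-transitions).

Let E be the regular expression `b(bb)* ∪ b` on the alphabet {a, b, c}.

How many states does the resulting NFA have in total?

10

Bottom-up over the parse tree:
Each of the 4 symbol leaves contributes a 2-state fragment.
  bb : 3 states
  (bb)* : 5 states
  b(bb)* : 6 states
  b(bb)* ∪ b : 10 states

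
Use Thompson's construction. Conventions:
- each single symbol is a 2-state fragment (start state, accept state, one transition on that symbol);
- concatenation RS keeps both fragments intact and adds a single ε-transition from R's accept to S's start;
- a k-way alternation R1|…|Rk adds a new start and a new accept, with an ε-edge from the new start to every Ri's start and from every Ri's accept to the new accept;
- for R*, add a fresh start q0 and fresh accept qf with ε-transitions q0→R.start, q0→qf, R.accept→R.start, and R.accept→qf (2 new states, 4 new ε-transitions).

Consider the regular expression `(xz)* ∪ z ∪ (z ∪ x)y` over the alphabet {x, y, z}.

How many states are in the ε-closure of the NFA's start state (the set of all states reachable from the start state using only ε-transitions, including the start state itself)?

9

Let C(F) = |ε-closure(F.start)| within fragment F, and note whether F accepts ε. Symbol fragments have C = 1 and do not accept ε. Then:
  xz — C equals the left operand's closure size = 1 (its accept is not ε-reachable, so the closure stops there)
  (xz)* — C = 1 (new start) + 1 (body) + 1 (new accept) = 3
  z ∪ x — C = 1 + 1 + 1 = 3 (the new accept is not ε-reachable since no branch accepts ε)
  (z ∪ x)y — same as the first factor's closure: C = 3
  (xz)* ∪ z ∪ (z ∪ x)y — C = 1 (new start) + (3 + 1 + 3) + 1 (new accept, since some branch ε-reaches its own accept) = 9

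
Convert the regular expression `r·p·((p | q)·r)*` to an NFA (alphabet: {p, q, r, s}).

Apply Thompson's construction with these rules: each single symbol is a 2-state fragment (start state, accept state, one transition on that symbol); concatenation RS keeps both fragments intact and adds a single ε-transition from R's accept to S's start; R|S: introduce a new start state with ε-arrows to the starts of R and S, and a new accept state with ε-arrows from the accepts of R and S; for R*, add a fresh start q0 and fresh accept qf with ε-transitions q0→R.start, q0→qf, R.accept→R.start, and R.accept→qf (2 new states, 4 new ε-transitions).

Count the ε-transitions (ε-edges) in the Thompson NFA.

Recursing over subexpressions:
Each of the 5 symbol leaves contributes 0 ε-transitions.
  p | q → 4 ε-transitions
  (p | q)·r → 5 ε-transitions
  ((p | q)·r)* → 9 ε-transitions
  r·p·((p | q)·r)* → 11 ε-transitions

11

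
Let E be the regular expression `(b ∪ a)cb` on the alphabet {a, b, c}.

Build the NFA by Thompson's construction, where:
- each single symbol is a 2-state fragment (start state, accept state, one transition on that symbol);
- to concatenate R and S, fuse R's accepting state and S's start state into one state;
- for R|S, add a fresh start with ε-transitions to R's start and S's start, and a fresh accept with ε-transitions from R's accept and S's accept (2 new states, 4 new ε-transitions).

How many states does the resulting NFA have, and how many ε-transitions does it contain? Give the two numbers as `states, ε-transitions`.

Per subexpression:
Each of the 4 symbol leaves contributes 2 states and 0 ε-transitions.
  b ∪ a = 6 states, 4 ε-transitions
  (b ∪ a)cb = 8 states, 4 ε-transitions

8, 4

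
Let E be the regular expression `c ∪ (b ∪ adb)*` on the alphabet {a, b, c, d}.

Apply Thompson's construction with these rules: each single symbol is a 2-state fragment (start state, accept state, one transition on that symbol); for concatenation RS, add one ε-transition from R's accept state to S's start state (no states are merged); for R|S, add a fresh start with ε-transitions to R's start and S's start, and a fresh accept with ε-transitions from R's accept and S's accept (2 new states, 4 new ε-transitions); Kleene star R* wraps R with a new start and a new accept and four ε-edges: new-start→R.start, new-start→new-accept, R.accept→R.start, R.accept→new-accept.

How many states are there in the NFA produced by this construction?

16

Bottom-up over the parse tree:
Each of the 5 symbol leaves contributes a 2-state fragment.
  adb — 6 states
  b ∪ adb — 10 states
  (b ∪ adb)* — 12 states
  c ∪ (b ∪ adb)* — 16 states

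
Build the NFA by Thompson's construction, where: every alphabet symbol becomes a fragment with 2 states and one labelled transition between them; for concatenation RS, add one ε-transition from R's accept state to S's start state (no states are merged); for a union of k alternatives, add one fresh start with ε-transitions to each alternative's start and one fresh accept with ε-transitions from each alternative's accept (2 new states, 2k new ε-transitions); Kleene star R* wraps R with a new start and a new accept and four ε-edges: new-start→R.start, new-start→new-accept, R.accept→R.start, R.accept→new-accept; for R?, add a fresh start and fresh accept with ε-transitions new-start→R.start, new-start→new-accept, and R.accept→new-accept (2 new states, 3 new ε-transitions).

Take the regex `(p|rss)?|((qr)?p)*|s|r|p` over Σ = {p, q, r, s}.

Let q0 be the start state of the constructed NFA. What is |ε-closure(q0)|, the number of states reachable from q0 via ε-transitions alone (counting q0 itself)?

16

Work bottom-up. For each fragment F, track |ε-closure(F.start)| and whether F's accept lies in that closure (i.e. whether F accepts ε). A single-symbol fragment has closure size 1 and does not accept ε.
  rss : same as the first factor's closure: |ε-closure| = 1
  p|rss : new start ε-reaches every alternative's start; none of them accept ε, so the new accept is not reached: |ε-closure| = 1 + 1 + 1 = 3
  (p|rss)? : |ε-closure| = 1 (new start) + 3 (body) + 1 (new accept, via ε) = 5
  qr : |ε-closure| equals the left operand's closure size = 1 (its accept is not ε-reachable, so the closure stops there)
  (qr)? : new start has ε-edges to the inner start and to the new accept, so |ε-closure| = 2 + 1 = 3
  (qr)?p : |ε-closure| = 3 + 1 = 4 (closure spills across the concat boundary because the left factor accepts ε)
  ((qr)?p)* : |ε-closure| = 1 (new start) + 4 (body) + 1 (new accept) = 6
  (p|rss)?|((qr)?p)*|s|r|p : new start ε-reaches every alternative's start; at least one alternative accepts ε, so the union's new accept is reached too: |ε-closure| = 1 + 5 + 6 + 1 + 1 + 1 + 1 = 16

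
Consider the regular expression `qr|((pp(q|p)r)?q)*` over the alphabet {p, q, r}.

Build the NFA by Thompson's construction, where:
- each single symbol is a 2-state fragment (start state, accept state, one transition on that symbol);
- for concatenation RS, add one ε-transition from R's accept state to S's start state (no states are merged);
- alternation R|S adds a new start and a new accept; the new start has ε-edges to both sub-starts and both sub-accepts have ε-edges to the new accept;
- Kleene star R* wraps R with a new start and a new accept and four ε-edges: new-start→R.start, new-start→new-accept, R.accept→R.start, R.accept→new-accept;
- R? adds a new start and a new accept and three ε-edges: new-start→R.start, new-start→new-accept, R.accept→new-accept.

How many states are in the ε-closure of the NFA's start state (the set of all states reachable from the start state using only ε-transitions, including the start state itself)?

Work bottom-up. For each fragment F, track |ε-closure(F.start)| and whether F's accept lies in that closure (i.e. whether F accepts ε). A single-symbol fragment has closure size 1 and does not accept ε.
  qr : same as the first factor's closure: |closure| = 1
  q|p : new start ε-reaches every alternative's start; none of them accept ε, so the new accept is not reached: |closure| = 1 + 1 + 1 = 3
  pp(q|p)r : |closure| equals the left operand's closure size = 1 (its accept is not ε-reachable, so the closure stops there)
  (pp(q|p)r)? : |closure| = 1 (new start) + 1 (body) + 1 (new accept, via ε) = 3
  (pp(q|p)r)?q : |closure| = 3 + 1 = 4 (closure spills across the concat boundary because the left factor accepts ε)
  ((pp(q|p)r)?q)* : |closure| = 1 (new start) + 4 (body) + 1 (new accept) = 6
  qr|((pp(q|p)r)?q)* : |closure| = 1 (new start) + (1 + 6) + 1 (new accept, since some branch ε-reaches its own accept) = 9

9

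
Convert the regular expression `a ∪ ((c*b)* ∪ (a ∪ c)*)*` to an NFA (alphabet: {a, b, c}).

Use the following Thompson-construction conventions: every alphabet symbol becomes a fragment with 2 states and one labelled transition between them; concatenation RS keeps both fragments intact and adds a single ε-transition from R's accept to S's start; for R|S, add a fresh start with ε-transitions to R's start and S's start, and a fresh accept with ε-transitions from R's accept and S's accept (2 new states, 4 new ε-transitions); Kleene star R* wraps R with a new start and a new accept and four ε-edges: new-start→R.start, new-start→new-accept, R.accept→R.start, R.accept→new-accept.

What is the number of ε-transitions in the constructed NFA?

29

Recursing over subexpressions:
Each of the 5 symbol leaves contributes 0 ε-transitions.
  c* → 4 ε-transitions
  c*b → 5 ε-transitions
  (c*b)* → 9 ε-transitions
  a ∪ c → 4 ε-transitions
  (a ∪ c)* → 8 ε-transitions
  (c*b)* ∪ (a ∪ c)* → 21 ε-transitions
  ((c*b)* ∪ (a ∪ c)*)* → 25 ε-transitions
  a ∪ ((c*b)* ∪ (a ∪ c)*)* → 29 ε-transitions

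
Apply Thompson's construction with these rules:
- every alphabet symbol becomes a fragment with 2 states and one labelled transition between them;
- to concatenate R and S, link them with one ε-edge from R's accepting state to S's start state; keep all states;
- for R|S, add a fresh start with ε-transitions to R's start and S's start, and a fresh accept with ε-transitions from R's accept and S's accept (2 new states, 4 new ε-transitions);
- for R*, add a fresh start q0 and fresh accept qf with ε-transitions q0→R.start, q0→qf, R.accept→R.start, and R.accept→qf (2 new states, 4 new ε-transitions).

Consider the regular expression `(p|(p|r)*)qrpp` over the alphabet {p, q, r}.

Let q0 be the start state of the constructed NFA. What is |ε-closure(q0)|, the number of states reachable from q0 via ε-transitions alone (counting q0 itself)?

9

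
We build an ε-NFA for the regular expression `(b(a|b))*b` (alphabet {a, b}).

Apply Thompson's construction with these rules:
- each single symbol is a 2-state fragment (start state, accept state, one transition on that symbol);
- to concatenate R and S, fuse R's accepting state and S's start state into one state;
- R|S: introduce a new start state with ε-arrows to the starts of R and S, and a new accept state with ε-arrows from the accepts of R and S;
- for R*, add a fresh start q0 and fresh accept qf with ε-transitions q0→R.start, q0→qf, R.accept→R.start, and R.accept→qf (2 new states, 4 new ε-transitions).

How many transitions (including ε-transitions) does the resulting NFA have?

Recursing over subexpressions:
Each of the 4 symbol leaves contributes 1 transition (1 symbol, 0 ε).
  a|b : 6 transitions (2 symbol, 4 ε)
  b(a|b) : 7 transitions (3 symbol, 4 ε)
  (b(a|b))* : 11 transitions (3 symbol, 8 ε)
  (b(a|b))*b : 12 transitions (4 symbol, 8 ε)

12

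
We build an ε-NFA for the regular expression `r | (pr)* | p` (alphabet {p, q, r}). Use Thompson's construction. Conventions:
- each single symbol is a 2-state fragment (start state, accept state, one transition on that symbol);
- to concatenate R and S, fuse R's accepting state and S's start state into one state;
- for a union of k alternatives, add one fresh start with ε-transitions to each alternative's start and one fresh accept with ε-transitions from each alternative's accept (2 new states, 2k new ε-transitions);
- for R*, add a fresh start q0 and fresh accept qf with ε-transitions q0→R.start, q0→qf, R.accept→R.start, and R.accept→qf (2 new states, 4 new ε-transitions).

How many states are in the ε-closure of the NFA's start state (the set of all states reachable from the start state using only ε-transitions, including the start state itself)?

Work bottom-up. For each fragment F, track |ε-closure(F.start)| and whether F's accept lies in that closure (i.e. whether F accepts ε). A single-symbol fragment has closure size 1 and does not accept ε.
  pr : |ε-closure| equals the left operand's closure size = 1 (its accept is not ε-reachable, so the closure stops there)
  (pr)* : new start has ε-edges to the inner start and to the new accept, so |ε-closure| = 2 + 1 = 3
  r | (pr)* | p : |ε-closure| = 1 (new start) + (1 + 3 + 1) + 1 (new accept, since some branch ε-reaches its own accept) = 7

7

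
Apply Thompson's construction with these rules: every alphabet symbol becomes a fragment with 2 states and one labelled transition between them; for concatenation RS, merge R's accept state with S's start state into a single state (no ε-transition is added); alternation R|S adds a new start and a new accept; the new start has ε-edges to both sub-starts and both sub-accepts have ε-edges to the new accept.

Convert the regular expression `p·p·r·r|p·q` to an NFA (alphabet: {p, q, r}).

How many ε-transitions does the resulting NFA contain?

Per subexpression:
Each of the 6 symbol leaves contributes 0 ε-transitions.
  p·p·r·r — 0 ε-transitions
  p·q — 0 ε-transitions
  p·p·r·r|p·q — 4 ε-transitions

4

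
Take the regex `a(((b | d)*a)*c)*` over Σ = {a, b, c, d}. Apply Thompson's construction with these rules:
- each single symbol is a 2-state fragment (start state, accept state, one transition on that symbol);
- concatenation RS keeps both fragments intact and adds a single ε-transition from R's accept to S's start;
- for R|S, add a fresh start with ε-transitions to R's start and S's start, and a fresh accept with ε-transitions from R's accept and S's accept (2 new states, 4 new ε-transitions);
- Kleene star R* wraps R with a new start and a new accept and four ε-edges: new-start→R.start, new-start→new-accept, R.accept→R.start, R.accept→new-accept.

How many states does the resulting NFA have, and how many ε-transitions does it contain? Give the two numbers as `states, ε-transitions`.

Bottom-up over the parse tree:
Each of the 5 symbol leaves contributes 2 states and 0 ε-transitions.
  b | d : 6 states, 4 ε-transitions
  (b | d)* : 8 states, 8 ε-transitions
  (b | d)*a : 10 states, 9 ε-transitions
  ((b | d)*a)* : 12 states, 13 ε-transitions
  ((b | d)*a)*c : 14 states, 14 ε-transitions
  (((b | d)*a)*c)* : 16 states, 18 ε-transitions
  a(((b | d)*a)*c)* : 18 states, 19 ε-transitions

18, 19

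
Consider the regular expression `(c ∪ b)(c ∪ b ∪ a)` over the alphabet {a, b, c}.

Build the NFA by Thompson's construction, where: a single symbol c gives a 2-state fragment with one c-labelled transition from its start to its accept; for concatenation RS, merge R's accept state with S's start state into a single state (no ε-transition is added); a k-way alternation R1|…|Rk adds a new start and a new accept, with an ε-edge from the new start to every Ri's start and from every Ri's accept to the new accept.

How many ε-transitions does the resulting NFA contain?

10

Bottom-up over the parse tree:
Each of the 5 symbol leaves contributes 0 ε-transitions.
  c ∪ b → 4 ε-transitions
  c ∪ b ∪ a → 6 ε-transitions
  (c ∪ b)(c ∪ b ∪ a) → 10 ε-transitions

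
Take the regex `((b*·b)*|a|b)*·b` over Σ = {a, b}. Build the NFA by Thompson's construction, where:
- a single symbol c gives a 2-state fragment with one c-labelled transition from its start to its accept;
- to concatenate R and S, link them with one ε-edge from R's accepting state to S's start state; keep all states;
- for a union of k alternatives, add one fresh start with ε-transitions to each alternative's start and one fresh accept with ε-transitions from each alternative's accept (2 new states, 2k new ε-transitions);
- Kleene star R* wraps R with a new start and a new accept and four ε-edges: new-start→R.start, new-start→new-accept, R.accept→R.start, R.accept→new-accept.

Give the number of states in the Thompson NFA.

18

Per subexpression:
Each of the 5 symbol leaves contributes a 2-state fragment.
  b* : 4 states
  b*·b : 6 states
  (b*·b)* : 8 states
  (b*·b)*|a|b : 14 states
  ((b*·b)*|a|b)* : 16 states
  ((b*·b)*|a|b)*·b : 18 states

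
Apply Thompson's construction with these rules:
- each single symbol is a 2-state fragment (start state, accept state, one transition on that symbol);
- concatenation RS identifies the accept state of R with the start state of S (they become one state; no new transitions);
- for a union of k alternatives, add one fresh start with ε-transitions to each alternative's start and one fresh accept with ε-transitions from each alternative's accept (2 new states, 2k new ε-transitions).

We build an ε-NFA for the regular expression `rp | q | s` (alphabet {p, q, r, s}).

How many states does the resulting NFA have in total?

9

By structural recursion:
Each of the 4 symbol leaves contributes a 2-state fragment.
  rp — 3 states
  rp | q | s — 9 states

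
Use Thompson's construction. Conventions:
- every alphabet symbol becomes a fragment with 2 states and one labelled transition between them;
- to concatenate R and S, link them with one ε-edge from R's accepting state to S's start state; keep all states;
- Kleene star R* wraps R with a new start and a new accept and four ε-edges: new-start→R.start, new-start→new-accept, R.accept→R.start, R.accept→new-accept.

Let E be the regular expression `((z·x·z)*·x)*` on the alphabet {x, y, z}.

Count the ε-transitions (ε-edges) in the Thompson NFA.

11

Bottom-up over the parse tree:
Each of the 4 symbol leaves contributes 0 ε-transitions.
  z·x·z = 2 ε-transitions
  (z·x·z)* = 6 ε-transitions
  (z·x·z)*·x = 7 ε-transitions
  ((z·x·z)*·x)* = 11 ε-transitions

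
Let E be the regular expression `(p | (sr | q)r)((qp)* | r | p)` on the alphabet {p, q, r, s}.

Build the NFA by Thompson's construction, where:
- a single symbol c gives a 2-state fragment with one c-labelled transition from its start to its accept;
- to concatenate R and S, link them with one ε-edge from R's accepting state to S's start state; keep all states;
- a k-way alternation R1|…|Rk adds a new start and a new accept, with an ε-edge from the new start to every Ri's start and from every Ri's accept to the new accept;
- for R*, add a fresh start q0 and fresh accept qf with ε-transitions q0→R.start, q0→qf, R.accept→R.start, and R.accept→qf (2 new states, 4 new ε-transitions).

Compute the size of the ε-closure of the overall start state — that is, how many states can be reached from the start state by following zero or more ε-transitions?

5

Work bottom-up. For each fragment F, track |ε-closure(F.start)| and whether F's accept lies in that closure (i.e. whether F accepts ε). A single-symbol fragment has closure size 1 and does not accept ε.
  sr — same as the first factor's closure: C = 1
  sr | q — C = 1 + 1 + 1 = 3 (the new accept is not ε-reachable since no branch accepts ε)
  (sr | q)r — same as the first factor's closure: C = 3
  p | (sr | q)r — C = 1 + 1 + 3 = 5 (the new accept is not ε-reachable since no branch accepts ε)
  qp — same as the first factor's closure: C = 1
  (qp)* — C = 1 (new start) + 1 (body) + 1 (new accept) = 3
  (qp)* | r | p — new start ε-reaches every alternative's start; at least one alternative accepts ε, so the union's new accept is reached too: C = 1 + 3 + 1 + 1 + 1 = 7
  (p | (sr | q)r)((qp)* | r | p) — C equals the left operand's closure size = 5 (its accept is not ε-reachable, so the closure stops there)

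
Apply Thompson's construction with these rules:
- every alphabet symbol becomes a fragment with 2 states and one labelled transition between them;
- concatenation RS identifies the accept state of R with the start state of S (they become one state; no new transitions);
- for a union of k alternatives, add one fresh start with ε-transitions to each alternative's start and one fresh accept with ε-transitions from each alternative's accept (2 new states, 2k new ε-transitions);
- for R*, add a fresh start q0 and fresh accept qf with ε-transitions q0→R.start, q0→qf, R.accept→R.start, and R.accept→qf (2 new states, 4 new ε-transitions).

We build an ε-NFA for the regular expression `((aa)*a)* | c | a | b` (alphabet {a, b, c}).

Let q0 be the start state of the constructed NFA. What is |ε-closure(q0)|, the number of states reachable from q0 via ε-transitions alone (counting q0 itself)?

10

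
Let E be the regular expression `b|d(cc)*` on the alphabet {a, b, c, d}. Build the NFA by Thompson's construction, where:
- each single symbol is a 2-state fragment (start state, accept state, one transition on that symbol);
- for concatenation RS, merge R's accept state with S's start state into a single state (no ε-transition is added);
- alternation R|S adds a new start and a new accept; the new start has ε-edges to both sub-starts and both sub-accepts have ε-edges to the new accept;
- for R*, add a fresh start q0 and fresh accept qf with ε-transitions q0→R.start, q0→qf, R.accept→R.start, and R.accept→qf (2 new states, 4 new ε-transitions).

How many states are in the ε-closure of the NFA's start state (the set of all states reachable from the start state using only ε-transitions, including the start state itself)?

Let C(F) = |ε-closure(F.start)| within fragment F, and note whether F accepts ε. Symbol fragments have C = 1 and do not accept ε. Then:
  cc — |ε-closure| equals the left operand's closure size = 1 (its accept is not ε-reachable, so the closure stops there)
  (cc)* — |ε-closure| = 1 (new start) + 1 (body) + 1 (new accept) = 3
  d(cc)* — |ε-closure| equals the left operand's closure size = 1 (its accept is not ε-reachable, so the closure stops there)
  b|d(cc)* — |ε-closure| = 1 + 1 + 1 = 3 (the new accept is not ε-reachable since no branch accepts ε)

3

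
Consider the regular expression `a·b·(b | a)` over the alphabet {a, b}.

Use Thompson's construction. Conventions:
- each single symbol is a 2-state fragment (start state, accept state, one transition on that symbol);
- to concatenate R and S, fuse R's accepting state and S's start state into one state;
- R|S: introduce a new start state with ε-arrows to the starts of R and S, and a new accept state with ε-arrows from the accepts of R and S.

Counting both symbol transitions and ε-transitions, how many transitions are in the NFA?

Building bottom-up:
Each of the 4 symbol leaves contributes 1 transition (1 symbol, 0 ε).
  b | a = 6 transitions (2 symbol, 4 ε)
  a·b·(b | a) = 8 transitions (4 symbol, 4 ε)

8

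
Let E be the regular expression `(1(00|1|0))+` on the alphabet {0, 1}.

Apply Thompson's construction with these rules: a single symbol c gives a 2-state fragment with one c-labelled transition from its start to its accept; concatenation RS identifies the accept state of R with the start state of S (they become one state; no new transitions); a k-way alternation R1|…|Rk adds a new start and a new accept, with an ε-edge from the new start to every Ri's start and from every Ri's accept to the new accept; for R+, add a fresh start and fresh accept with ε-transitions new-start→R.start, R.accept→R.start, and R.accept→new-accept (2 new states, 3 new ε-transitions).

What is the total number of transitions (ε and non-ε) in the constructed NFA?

By structural recursion:
Each of the 5 symbol leaves contributes 1 transition (1 symbol, 0 ε).
  00 — 2 transitions (2 symbol, 0 ε)
  00|1|0 — 10 transitions (4 symbol, 6 ε)
  1(00|1|0) — 11 transitions (5 symbol, 6 ε)
  (1(00|1|0))+ — 14 transitions (5 symbol, 9 ε)

14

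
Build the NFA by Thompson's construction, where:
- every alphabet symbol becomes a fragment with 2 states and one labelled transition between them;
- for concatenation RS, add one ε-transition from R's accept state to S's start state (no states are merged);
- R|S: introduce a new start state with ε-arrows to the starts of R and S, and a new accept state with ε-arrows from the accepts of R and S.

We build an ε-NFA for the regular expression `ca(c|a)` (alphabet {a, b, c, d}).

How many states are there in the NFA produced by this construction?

10

Bottom-up over the parse tree:
Each of the 4 symbol leaves contributes a 2-state fragment.
  c|a — 6 states
  ca(c|a) — 10 states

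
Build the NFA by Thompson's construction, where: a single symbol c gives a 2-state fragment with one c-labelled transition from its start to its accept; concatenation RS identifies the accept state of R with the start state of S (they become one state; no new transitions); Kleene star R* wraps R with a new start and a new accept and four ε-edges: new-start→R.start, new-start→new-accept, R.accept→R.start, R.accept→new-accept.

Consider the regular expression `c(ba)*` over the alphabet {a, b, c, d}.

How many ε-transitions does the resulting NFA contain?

Recursing over subexpressions:
Each of the 3 symbol leaves contributes 0 ε-transitions.
  ba : 0 ε-transitions
  (ba)* : 4 ε-transitions
  c(ba)* : 4 ε-transitions

4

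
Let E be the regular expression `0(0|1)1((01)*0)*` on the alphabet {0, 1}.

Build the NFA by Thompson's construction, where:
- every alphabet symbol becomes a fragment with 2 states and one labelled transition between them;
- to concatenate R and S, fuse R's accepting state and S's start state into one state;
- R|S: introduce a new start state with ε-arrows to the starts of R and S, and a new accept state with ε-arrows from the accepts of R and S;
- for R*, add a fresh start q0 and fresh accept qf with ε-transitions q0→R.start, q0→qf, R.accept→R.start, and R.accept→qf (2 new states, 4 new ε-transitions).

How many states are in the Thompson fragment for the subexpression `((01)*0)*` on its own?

Fragment for `((01)*0)*`:
Each of the 3 symbol leaves contributes a 2-state fragment.
  01 : 3 states
  (01)* : 5 states
  (01)*0 : 6 states
  ((01)*0)* : 8 states

8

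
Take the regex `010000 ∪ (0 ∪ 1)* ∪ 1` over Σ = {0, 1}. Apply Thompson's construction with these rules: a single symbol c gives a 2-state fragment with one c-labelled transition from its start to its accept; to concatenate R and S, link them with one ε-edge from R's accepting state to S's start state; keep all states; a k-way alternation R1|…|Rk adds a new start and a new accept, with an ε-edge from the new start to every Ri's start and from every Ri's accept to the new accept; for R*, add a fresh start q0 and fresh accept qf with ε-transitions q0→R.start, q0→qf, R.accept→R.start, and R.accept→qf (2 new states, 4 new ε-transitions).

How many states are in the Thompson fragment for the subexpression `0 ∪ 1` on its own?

6

Fragment for `0 ∪ 1`:
Each of the 2 symbol leaves contributes a 2-state fragment.
  0 ∪ 1 → 6 states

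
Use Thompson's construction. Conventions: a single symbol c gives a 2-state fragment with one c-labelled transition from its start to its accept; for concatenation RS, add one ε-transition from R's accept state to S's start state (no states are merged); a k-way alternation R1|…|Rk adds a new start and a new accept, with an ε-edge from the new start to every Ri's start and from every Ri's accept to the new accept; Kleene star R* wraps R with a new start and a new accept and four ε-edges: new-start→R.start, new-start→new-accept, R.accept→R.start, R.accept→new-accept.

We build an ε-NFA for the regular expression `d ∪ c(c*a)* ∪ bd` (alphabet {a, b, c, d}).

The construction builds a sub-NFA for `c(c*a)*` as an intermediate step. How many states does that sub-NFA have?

10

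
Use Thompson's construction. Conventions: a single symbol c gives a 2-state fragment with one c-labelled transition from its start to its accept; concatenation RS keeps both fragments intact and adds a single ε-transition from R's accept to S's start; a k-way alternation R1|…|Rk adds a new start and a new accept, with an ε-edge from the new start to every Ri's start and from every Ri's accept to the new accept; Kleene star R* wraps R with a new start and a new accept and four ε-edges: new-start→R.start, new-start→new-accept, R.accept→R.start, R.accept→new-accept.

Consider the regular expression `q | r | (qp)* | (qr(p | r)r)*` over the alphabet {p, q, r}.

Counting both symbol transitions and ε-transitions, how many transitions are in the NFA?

33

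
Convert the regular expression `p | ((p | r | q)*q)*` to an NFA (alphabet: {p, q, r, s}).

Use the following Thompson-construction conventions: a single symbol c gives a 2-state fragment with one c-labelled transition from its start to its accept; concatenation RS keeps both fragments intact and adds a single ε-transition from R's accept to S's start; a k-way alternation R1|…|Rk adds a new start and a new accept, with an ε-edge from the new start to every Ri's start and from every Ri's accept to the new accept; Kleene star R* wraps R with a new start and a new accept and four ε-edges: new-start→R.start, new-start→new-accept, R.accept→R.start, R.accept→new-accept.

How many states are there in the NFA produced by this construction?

Building bottom-up:
Each of the 5 symbol leaves contributes a 2-state fragment.
  p | r | q : 8 states
  (p | r | q)* : 10 states
  (p | r | q)*q : 12 states
  ((p | r | q)*q)* : 14 states
  p | ((p | r | q)*q)* : 18 states

18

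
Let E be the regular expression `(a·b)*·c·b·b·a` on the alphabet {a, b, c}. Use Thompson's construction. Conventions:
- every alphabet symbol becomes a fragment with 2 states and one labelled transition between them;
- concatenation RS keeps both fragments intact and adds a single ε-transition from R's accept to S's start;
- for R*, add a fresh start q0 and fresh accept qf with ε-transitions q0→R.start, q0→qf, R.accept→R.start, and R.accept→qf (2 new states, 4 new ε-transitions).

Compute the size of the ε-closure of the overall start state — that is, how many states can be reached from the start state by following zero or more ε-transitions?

Work bottom-up. For each fragment F, track |ε-closure(F.start)| and whether F's accept lies in that closure (i.e. whether F accepts ε). A single-symbol fragment has closure size 1 and does not accept ε.
  a·b → |closure| equals the left operand's closure size = 1 (its accept is not ε-reachable, so the closure stops there)
  (a·b)* → new start has ε-edges to the inner start and to the new accept, so |closure| = 2 + 1 = 3
  (a·b)*·c·b·b·a → |closure| = 3 + 1 = 4 (closure spills across the concat boundary because the left factor accepts ε)

4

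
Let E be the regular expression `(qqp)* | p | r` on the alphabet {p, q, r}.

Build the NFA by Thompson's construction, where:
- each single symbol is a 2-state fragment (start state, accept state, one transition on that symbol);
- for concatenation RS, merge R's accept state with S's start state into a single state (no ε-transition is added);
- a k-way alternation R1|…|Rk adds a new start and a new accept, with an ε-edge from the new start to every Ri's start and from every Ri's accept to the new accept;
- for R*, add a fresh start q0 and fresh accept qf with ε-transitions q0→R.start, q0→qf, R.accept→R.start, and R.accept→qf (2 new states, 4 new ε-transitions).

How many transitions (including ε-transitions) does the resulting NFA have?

15

By structural recursion:
Each of the 5 symbol leaves contributes 1 transition (1 symbol, 0 ε).
  qqp — 3 transitions (3 symbol, 0 ε)
  (qqp)* — 7 transitions (3 symbol, 4 ε)
  (qqp)* | p | r — 15 transitions (5 symbol, 10 ε)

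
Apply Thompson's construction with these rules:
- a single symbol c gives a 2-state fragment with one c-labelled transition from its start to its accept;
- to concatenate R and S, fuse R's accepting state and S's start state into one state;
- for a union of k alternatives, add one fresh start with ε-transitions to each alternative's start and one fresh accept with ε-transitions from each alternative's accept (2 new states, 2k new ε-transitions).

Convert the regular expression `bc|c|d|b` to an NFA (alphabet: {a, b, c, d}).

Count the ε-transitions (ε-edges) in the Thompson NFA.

By structural recursion:
Each of the 5 symbol leaves contributes 0 ε-transitions.
  bc = 0 ε-transitions
  bc|c|d|b = 8 ε-transitions

8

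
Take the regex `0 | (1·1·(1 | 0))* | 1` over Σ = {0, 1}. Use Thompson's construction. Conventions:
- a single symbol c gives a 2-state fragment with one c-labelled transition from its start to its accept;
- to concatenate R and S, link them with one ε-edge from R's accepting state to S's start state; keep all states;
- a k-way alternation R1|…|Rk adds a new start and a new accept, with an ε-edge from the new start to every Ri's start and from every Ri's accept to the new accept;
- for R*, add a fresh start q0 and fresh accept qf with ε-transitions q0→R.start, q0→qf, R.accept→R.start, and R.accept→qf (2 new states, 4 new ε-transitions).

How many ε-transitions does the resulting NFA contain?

16

Bottom-up over the parse tree:
Each of the 6 symbol leaves contributes 0 ε-transitions.
  1 | 0 = 4 ε-transitions
  1·1·(1 | 0) = 6 ε-transitions
  (1·1·(1 | 0))* = 10 ε-transitions
  0 | (1·1·(1 | 0))* | 1 = 16 ε-transitions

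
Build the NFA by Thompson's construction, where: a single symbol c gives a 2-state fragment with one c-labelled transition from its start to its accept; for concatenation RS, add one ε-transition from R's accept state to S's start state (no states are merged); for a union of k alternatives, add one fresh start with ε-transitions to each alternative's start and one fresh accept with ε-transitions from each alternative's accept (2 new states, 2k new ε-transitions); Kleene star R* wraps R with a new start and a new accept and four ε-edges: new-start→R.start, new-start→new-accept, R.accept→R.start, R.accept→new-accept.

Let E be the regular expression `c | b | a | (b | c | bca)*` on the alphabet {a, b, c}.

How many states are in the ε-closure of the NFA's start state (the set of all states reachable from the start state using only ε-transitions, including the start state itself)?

11

Work bottom-up. For each fragment F, track |ε-closure(F.start)| and whether F's accept lies in that closure (i.e. whether F accepts ε). A single-symbol fragment has closure size 1 and does not accept ε.
  bca — same as the first factor's closure: |ε-closure| = 1
  b | c | bca — |ε-closure| = 1 + 1 + 1 + 1 = 4 (the new accept is not ε-reachable since no branch accepts ε)
  (b | c | bca)* — the star's fresh start ε-reaches both the body's start and the fresh accept: |ε-closure| = 2 + 4 = 6
  c | b | a | (b | c | bca)* — |ε-closure| = 1 (new start) + (1 + 1 + 1 + 6) + 1 (new accept, since some branch ε-reaches its own accept) = 11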